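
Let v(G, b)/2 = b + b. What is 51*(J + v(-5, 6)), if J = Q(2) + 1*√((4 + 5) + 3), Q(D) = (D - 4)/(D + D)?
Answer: 2397/2 + 102*√3 ≈ 1375.2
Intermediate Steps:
v(G, b) = 4*b (v(G, b) = 2*(b + b) = 2*(2*b) = 4*b)
Q(D) = (-4 + D)/(2*D) (Q(D) = (-4 + D)/((2*D)) = (-4 + D)*(1/(2*D)) = (-4 + D)/(2*D))
J = -½ + 2*√3 (J = (½)*(-4 + 2)/2 + 1*√((4 + 5) + 3) = (½)*(½)*(-2) + 1*√(9 + 3) = -½ + 1*√12 = -½ + 1*(2*√3) = -½ + 2*√3 ≈ 2.9641)
51*(J + v(-5, 6)) = 51*((-½ + 2*√3) + 4*6) = 51*((-½ + 2*√3) + 24) = 51*(47/2 + 2*√3) = 2397/2 + 102*√3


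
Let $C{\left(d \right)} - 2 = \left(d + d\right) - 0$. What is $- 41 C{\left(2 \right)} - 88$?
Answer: $-334$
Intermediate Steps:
$C{\left(d \right)} = 2 + 2 d$ ($C{\left(d \right)} = 2 + \left(\left(d + d\right) - 0\right) = 2 + \left(2 d + 0\right) = 2 + 2 d$)
$- 41 C{\left(2 \right)} - 88 = - 41 \left(2 + 2 \cdot 2\right) - 88 = - 41 \left(2 + 4\right) - 88 = \left(-41\right) 6 - 88 = -246 - 88 = -334$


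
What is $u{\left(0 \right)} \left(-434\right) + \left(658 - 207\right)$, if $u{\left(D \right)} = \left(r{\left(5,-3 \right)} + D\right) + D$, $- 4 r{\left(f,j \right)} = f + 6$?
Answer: $\frac{3289}{2} \approx 1644.5$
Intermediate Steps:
$r{\left(f,j \right)} = - \frac{3}{2} - \frac{f}{4}$ ($r{\left(f,j \right)} = - \frac{f + 6}{4} = - \frac{6 + f}{4} = - \frac{3}{2} - \frac{f}{4}$)
$u{\left(D \right)} = - \frac{11}{4} + 2 D$ ($u{\left(D \right)} = \left(\left(- \frac{3}{2} - \frac{5}{4}\right) + D\right) + D = \left(- \frac{11}{4} + D\right) + D = - \frac{11}{4} + 2 D$)
$u{\left(0 \right)} \left(-434\right) + \left(658 - 207\right) = \left(- \frac{11}{4} + 2 \cdot 0\right) \left(-434\right) + \left(658 - 207\right) = \left(- \frac{11}{4} + 0\right) \left(-434\right) + 451 = \left(- \frac{11}{4}\right) \left(-434\right) + 451 = \frac{2387}{2} + 451 = \frac{3289}{2}$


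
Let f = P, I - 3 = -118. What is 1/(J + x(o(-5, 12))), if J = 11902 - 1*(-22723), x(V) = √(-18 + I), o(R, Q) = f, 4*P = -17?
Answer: 34625/1198890758 - I*√133/1198890758 ≈ 2.8881e-5 - 9.6194e-9*I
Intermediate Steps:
I = -115 (I = 3 - 118 = -115)
P = -17/4 (P = (¼)*(-17) = -17/4 ≈ -4.2500)
f = -17/4 ≈ -4.2500
o(R, Q) = -17/4
x(V) = I*√133 (x(V) = √(-18 - 115) = √(-133) = I*√133)
J = 34625 (J = 11902 + 22723 = 34625)
1/(J + x(o(-5, 12))) = 1/(34625 + I*√133)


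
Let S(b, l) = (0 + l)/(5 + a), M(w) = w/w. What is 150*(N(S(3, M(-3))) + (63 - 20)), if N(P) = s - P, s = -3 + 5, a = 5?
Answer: 6735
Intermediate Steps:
M(w) = 1
s = 2
S(b, l) = l/10 (S(b, l) = (0 + l)/(5 + 5) = l/10)
N(P) = 2 - P
150*(N(S(3, M(-3))) + (63 - 20)) = 150*((2 - 1/10) + (63 - 20)) = 150*((2 - 1*⅒) + 43) = 150*((2 - ⅒) + 43) = 150*(19/10 + 43) = 150*(449/10) = 6735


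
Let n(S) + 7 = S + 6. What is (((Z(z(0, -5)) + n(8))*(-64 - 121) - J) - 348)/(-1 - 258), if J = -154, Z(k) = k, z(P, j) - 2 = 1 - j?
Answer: 2969/259 ≈ 11.463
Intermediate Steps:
z(P, j) = 3 - j (z(P, j) = 2 + (1 - j) = 3 - j)
n(S) = -1 + S (n(S) = -7 + (S + 6) = -7 + (6 + S) = -1 + S)
(((Z(z(0, -5)) + n(8))*(-64 - 121) - J) - 348)/(-1 - 258) = ((((3 - 1*(-5)) + (-1 + 8))*(-64 - 121) - 1*(-154)) - 348)/(-1 - 258) = ((((3 + 5) + 7)*(-185) + 154) - 348)/(-259) = (((8 + 7)*(-185) + 154) - 348)*(-1/259) = ((15*(-185) + 154) - 348)*(-1/259) = ((-2775 + 154) - 348)*(-1/259) = (-2621 - 348)*(-1/259) = -2969*(-1/259) = 2969/259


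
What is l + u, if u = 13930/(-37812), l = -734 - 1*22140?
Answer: -432462809/18906 ≈ -22874.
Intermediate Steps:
l = -22874 (l = -734 - 22140 = -22874)
u = -6965/18906 (u = 13930*(-1/37812) = -6965/18906 ≈ -0.36840)
l + u = -22874 - 6965/18906 = -432462809/18906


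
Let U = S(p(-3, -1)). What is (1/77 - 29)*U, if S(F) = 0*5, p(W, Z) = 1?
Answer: 0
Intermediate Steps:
S(F) = 0
U = 0
(1/77 - 29)*U = (1/77 - 29)*0 = -2232/77*0 = 0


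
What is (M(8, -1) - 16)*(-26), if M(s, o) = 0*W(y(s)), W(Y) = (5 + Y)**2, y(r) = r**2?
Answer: 416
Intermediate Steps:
M(s, o) = 0 (M(s, o) = 0*(5 + s**2)**2 = 0)
(M(8, -1) - 16)*(-26) = (0 - 16)*(-26) = -16*(-26) = 416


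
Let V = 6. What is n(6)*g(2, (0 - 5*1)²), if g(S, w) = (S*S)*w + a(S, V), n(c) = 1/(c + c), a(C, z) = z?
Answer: 53/6 ≈ 8.8333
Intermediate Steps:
n(c) = 1/(2*c)
g(S, w) = 6 + w*S² (g(S, w) = (S*S)*w + 6 = S²*w + 6 = w*S² + 6 = 6 + w*S²)
n(6)*g(2, (0 - 5*1)²) = ((½)/6)*(6 + (0 - 5*1)²*2²) = ((½)*(⅙))*(6 + (0 - 5)²*4) = (6 + (-5)²*4)/12 = (6 + 25*4)/12 = (6 + 100)/12 = (1/12)*106 = 53/6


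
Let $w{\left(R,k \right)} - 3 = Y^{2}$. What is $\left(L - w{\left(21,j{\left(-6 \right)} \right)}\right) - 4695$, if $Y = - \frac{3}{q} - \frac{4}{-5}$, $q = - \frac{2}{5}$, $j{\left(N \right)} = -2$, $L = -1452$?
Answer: $- \frac{621889}{100} \approx -6218.9$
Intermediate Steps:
$q = - \frac{2}{5}$ ($q = \left(-2\right) \frac{1}{5} = - \frac{2}{5} \approx -0.4$)
$Y = \frac{83}{10}$ ($Y = - \frac{3}{- \frac{2}{5}} - \frac{4}{-5} = \left(-3\right) \left(- \frac{5}{2}\right) - - \frac{4}{5} = \frac{15}{2} + \frac{4}{5} = \frac{83}{10} \approx 8.3$)
$w{\left(R,k \right)} = \frac{7189}{100}$ ($w{\left(R,k \right)} = 3 + \left(\frac{83}{10}\right)^{2} = 3 + \frac{6889}{100} = \frac{7189}{100}$)
$\left(L - w{\left(21,j{\left(-6 \right)} \right)}\right) - 4695 = \left(-1452 - \frac{7189}{100}\right) - 4695 = - \frac{152389}{100} - 4695 = - \frac{621889}{100}$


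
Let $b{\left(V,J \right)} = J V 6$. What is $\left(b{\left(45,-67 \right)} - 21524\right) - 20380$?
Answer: $-59994$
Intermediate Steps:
$b{\left(V,J \right)} = 6 J V$
$\left(b{\left(45,-67 \right)} - 21524\right) - 20380 = \left(6 \left(-67\right) 45 - 21524\right) - 20380 = \left(-18090 - 21524\right) - 20380 = -39614 - 20380 = -59994$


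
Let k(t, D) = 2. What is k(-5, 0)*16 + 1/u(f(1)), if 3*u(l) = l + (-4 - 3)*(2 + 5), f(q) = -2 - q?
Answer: 1661/52 ≈ 31.942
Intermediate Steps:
u(l) = -49/3 + l/3 (u(l) = (l + (-4 - 3)*(2 + 5))/3 = (l - 7*7)/3 = (l - 49)/3 = (-49 + l)/3 = -49/3 + l/3)
k(-5, 0)*16 + 1/u(f(1)) = 2*16 + 1/(-49/3 + (-2 - 1*1)/3) = 32 + 1/(-49/3 + (-2 - 1)/3) = 32 + 1/(-49/3 + (⅓)*(-3)) = 32 + 1/(-49/3 - 1) = 32 + 1/(-52/3) = 32 - 3/52 = 1661/52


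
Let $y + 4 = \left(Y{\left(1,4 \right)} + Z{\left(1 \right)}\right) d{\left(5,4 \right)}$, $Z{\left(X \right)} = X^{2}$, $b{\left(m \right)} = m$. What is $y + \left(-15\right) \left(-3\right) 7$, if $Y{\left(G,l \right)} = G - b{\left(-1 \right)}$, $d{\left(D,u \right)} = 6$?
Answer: $329$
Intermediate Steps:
$Y{\left(G,l \right)} = 1 + G$ ($Y{\left(G,l \right)} = G - -1 = G + 1 = 1 + G$)
$y = 14$ ($y = -4 + \left(\left(1 + 1\right) + 1^{2}\right) 6 = -4 + \left(2 + 1\right) 6 = -4 + 3 \cdot 6 = -4 + 18 = 14$)
$y + \left(-15\right) \left(-3\right) 7 = 14 + \left(-15\right) \left(-3\right) 7 = 14 + 45 \cdot 7 = 14 + 315 = 329$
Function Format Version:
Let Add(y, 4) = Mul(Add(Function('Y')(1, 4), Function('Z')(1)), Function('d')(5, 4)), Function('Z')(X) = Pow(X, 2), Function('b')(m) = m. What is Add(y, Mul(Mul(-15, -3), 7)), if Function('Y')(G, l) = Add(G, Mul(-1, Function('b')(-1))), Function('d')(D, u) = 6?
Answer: 329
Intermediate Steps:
Function('Y')(G, l) = Add(1, G) (Function('Y')(G, l) = Add(G, Mul(-1, -1)) = Add(G, 1) = Add(1, G))
y = 14 (y = Add(-4, Mul(Add(Add(1, 1), Pow(1, 2)), 6)) = Add(-4, Mul(Add(2, 1), 6)) = Add(-4, Mul(3, 6)) = Add(-4, 18) = 14)
Add(y, Mul(Mul(-15, -3), 7)) = Add(14, Mul(Mul(-15, -3), 7)) = Add(14, Mul(45, 7)) = Add(14, 315) = 329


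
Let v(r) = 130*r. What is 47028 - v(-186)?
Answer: 71208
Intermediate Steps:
47028 - v(-186) = 47028 - 130*(-186) = 47028 - 1*(-24180) = 47028 + 24180 = 71208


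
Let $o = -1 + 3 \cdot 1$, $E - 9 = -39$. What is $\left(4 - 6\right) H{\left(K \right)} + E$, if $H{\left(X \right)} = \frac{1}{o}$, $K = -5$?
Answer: $-31$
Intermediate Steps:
$E = -30$ ($E = 9 - 39 = -30$)
$o = 2$ ($o = -1 + 3 = 2$)
$H{\left(X \right)} = \frac{1}{2}$
$\left(4 - 6\right) H{\left(K \right)} + E = \left(4 - 6\right) \frac{1}{2} - 30 = \left(-2\right) \frac{1}{2} - 30 = -1 - 30 = -31$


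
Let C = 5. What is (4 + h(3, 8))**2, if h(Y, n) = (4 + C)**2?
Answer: 7225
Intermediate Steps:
h(Y, n) = 81 (h(Y, n) = (4 + 5)**2 = 9**2 = 81)
(4 + h(3, 8))**2 = (4 + 81)**2 = 85**2 = 7225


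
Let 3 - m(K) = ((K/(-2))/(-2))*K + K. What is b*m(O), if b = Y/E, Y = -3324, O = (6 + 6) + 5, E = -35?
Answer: -57339/7 ≈ -8191.3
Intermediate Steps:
O = 17 (O = 12 + 5 = 17)
m(K) = 3 - K - K²/4 (m(K) = 3 - (((K/(-2))/(-2))*K + K) = 3 - (((K*(-½))*(-½))*K + K) = 3 - ((-K/2*(-½))*K + K) = 3 - ((K/4)*K + K) = 3 - (K²/4 + K) = 3 - (K + K²/4) = 3 + (-K - K²/4) = 3 - K - K²/4)
b = 3324/35 (b = -3324/(-35) = -3324*(-1/35) = 3324/35 ≈ 94.971)
b*m(O) = 3324*(3 - 1*17 - ¼*17²)/35 = 3324*(3 - 17 - ¼*289)/35 = 3324*(3 - 17 - 289/4)/35 = (3324/35)*(-345/4) = -57339/7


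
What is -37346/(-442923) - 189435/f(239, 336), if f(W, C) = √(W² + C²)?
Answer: 37346/442923 - 2595*√170017/2329 ≈ -459.34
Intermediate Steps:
f(W, C) = √(C² + W²)
-37346/(-442923) - 189435/f(239, 336) = -37346/(-442923) - 189435/√(336² + 239²) = -37346*(-1/442923) - 189435/√(112896 + 57121) = 37346/442923 - 189435*√170017/170017 = 37346/442923 - 2595*√170017/2329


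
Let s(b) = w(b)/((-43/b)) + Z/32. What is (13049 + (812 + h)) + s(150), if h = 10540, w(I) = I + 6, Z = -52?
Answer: 8206185/344 ≈ 23855.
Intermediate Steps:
w(I) = 6 + I
s(b) = -13/8 - b*(6 + b)/43 (s(b) = (6 + b)/((-43/b)) - 52/32 = (6 + b)*(-b/43) - 52*1/32 = -b*(6 + b)/43 - 13/8 = -13/8 - b*(6 + b)/43)
(13049 + (812 + h)) + s(150) = (13049 + (812 + 10540)) + (-13/8 - 1/43*150*(6 + 150)) = (13049 + 11352) + (-13/8 - 1/43*150*156) = 24401 + (-13/8 - 23400/43) = 24401 - 187759/344 = 8206185/344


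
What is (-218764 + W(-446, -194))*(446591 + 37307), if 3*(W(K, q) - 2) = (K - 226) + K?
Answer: -318116480792/3 ≈ -1.0604e+11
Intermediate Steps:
W(K, q) = -220/3 + 2*K/3 (W(K, q) = 2 + ((K - 226) + K)/3 = 2 + ((-226 + K) + K)/3 = 2 + (-226 + 2*K)/3 = 2 + (-226/3 + 2*K/3) = -220/3 + 2*K/3)
(-218764 + W(-446, -194))*(446591 + 37307) = (-218764 + (-220/3 + (⅔)*(-446)))*(446591 + 37307) = (-218764 + (-220/3 - 892/3))*483898 = (-218764 - 1112/3)*483898 = -657404/3*483898 = -318116480792/3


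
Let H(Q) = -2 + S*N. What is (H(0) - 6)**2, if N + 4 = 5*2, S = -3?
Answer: 676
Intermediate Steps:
N = 6 (N = -4 + 5*2 = -4 + 10 = 6)
H(Q) = -20 (H(Q) = -2 - 3*6 = -2 - 18 = -20)
(H(0) - 6)**2 = (-20 - 6)**2 = (-26)**2 = 676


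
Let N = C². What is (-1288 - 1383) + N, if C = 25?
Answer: -2046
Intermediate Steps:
N = 625 (N = 25² = 625)
(-1288 - 1383) + N = (-1288 - 1383) + 625 = -2671 + 625 = -2046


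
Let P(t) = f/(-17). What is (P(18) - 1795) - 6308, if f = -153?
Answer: -8094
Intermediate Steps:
P(t) = 9 (P(t) = -153/(-17) = -153*(-1/17) = 9)
(P(18) - 1795) - 6308 = (9 - 1795) - 6308 = -1786 - 6308 = -8094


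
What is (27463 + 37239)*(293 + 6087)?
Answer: 412798760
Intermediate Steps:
(27463 + 37239)*(293 + 6087) = 64702*6380 = 412798760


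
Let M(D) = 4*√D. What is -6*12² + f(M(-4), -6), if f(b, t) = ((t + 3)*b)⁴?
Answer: 330912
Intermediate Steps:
f(b, t) = b⁴*(3 + t)⁴ (f(b, t) = ((3 + t)*b)⁴ = (b*(3 + t))⁴ = b⁴*(3 + t)⁴)
-6*12² + f(M(-4), -6) = -6*12² + (4*√(-4))⁴*(3 - 6)⁴ = -6*144 + (4*(2*I))⁴*(-3)⁴ = -864 + (8*I)⁴*81 = -864 + 4096*81 = -864 + 331776 = 330912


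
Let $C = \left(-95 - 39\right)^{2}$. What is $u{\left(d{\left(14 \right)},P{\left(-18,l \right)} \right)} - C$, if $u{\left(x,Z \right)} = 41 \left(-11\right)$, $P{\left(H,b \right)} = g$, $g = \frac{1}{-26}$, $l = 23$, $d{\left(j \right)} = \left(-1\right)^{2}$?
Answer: $-18407$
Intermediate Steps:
$d{\left(j \right)} = 1$
$g = - \frac{1}{26} \approx -0.038462$
$P{\left(H,b \right)} = - \frac{1}{26}$
$u{\left(x,Z \right)} = -451$
$C = 17956$ ($C = \left(-134\right)^{2} = 17956$)
$u{\left(d{\left(14 \right)},P{\left(-18,l \right)} \right)} - C = -451 - 17956 = -18407$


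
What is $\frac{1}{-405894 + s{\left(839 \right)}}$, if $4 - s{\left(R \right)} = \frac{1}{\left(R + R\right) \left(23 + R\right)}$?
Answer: $- \frac{1446436}{587093908041} \approx -2.4637 \cdot 10^{-6}$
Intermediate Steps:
$s{\left(R \right)} = 4 - \frac{1}{2 R \left(23 + R\right)}$ ($s{\left(R \right)} = 4 - \frac{1}{\left(R + R\right) \left(23 + R\right)} = 4 - \frac{1}{2 R \left(23 + R\right)}$)
$\frac{1}{-405894 + s{\left(839 \right)}} = \frac{1}{-405894 + \frac{-1 + 8 \cdot 839^{2} + 184 \cdot 839}{2 \cdot 839 \left(23 + 839\right)}} = \frac{1}{-405894 + \frac{1}{2} \cdot \frac{1}{839} \cdot \frac{1}{862} \left(-1 + 8 \cdot 703921 + 154376\right)} = \frac{1}{-405894 + \frac{1}{2} \cdot \frac{1}{839} \cdot \frac{1}{862} \left(-1 + 5631368 + 154376\right)} = \frac{1}{-405894 + \frac{1}{2} \cdot \frac{1}{839} \cdot \frac{1}{862} \cdot 5785743} = \frac{1}{-405894 + \frac{5785743}{1446436}} = \frac{1}{- \frac{587093908041}{1446436}} = - \frac{1446436}{587093908041}$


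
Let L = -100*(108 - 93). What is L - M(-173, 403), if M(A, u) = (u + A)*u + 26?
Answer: -94216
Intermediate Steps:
M(A, u) = 26 + u*(A + u) (M(A, u) = (A + u)*u + 26 = u*(A + u) + 26 = 26 + u*(A + u))
L = -1500 (L = -100*15 = -1500)
L - M(-173, 403) = -1500 - (26 + 403² - 173*403) = -1500 - (26 + 162409 - 69719) = -1500 - 1*92716 = -1500 - 92716 = -94216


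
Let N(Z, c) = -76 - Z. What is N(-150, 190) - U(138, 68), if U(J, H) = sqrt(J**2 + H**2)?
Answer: 74 - 2*sqrt(5917) ≈ -79.844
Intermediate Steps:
U(J, H) = sqrt(H**2 + J**2)
N(-150, 190) - U(138, 68) = (-76 - 1*(-150)) - sqrt(68**2 + 138**2) = (-76 + 150) - sqrt(4624 + 19044) = 74 - sqrt(23668) = 74 - 2*sqrt(5917)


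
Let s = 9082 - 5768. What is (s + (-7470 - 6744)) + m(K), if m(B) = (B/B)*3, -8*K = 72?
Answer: -10897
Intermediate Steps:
K = -9 (K = -⅛*72 = -9)
s = 3314
m(B) = 3 (m(B) = 1*3 = 3)
(s + (-7470 - 6744)) + m(K) = (3314 + (-7470 - 6744)) + 3 = (3314 - 14214) + 3 = -10900 + 3 = -10897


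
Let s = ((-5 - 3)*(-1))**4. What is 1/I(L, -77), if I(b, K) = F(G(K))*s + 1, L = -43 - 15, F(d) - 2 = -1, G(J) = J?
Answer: 1/4097 ≈ 0.00024408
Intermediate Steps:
F(d) = 1 (F(d) = 2 - 1 = 1)
s = 4096 (s = (-8*(-1))**4 = 8**4 = 4096)
L = -58
I(b, K) = 4097 (I(b, K) = 1*4096 + 1 = 4096 + 1 = 4097)
1/I(L, -77) = 1/4097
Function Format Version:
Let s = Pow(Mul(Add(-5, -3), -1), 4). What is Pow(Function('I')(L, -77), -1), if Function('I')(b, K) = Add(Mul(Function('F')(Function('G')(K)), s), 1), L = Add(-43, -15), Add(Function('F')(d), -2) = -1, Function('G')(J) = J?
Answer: Rational(1, 4097) ≈ 0.00024408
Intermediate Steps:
Function('F')(d) = 1 (Function('F')(d) = Add(2, -1) = 1)
s = 4096 (s = Pow(Mul(-8, -1), 4) = Pow(8, 4) = 4096)
L = -58
Function('I')(b, K) = 4097 (Function('I')(b, K) = Add(Mul(1, 4096), 1) = Add(4096, 1) = 4097)
Pow(Function('I')(L, -77), -1) = Pow(4097, -1) = Rational(1, 4097)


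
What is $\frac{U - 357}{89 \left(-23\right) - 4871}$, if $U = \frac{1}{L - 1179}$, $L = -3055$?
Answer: $\frac{1511539}{29290812} \approx 0.051605$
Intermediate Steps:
$U = - \frac{1}{4234}$ ($U = \frac{1}{-3055 - 1179} = \frac{1}{-4234} = - \frac{1}{4234} \approx -0.00023618$)
$\frac{U - 357}{89 \left(-23\right) - 4871} = \frac{- \frac{1}{4234} - 357}{89 \left(-23\right) - 4871} = - \frac{1511539}{4234 \left(-2047 - 4871\right)} = - \frac{1511539}{4234 \left(-6918\right)} = \left(- \frac{1511539}{4234}\right) \left(- \frac{1}{6918}\right) = \frac{1511539}{29290812}$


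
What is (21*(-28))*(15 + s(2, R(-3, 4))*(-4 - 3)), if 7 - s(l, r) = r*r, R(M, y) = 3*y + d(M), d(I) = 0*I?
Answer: -572712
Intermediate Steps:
d(I) = 0
R(M, y) = 3*y (R(M, y) = 3*y + 0 = 3*y)
s(l, r) = 7 - r² (s(l, r) = 7 - r*r = 7 - r²)
(21*(-28))*(15 + s(2, R(-3, 4))*(-4 - 3)) = (21*(-28))*(15 + (7 - (3*4)²)*(-4 - 3)) = -588*(15 + (7 - 1*12²)*(-7)) = -588*(15 + (7 - 1*144)*(-7)) = -588*(15 + (7 - 144)*(-7)) = -588*(15 - 137*(-7)) = -588*(15 + 959) = -588*974 = -572712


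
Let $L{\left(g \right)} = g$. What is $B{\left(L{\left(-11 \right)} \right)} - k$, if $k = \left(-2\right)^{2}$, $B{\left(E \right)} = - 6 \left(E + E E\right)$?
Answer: $-664$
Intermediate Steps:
$B{\left(E \right)} = - 6 E - 6 E^{2}$ ($B{\left(E \right)} = - 6 \left(E + E^{2}\right) = - 6 E - 6 E^{2}$)
$k = 4$
$B{\left(L{\left(-11 \right)} \right)} - k = \left(-6\right) \left(-11\right) \left(1 - 11\right) - 4 = \left(-6\right) \left(-11\right) \left(-10\right) - 4 = -660 - 4 = -664$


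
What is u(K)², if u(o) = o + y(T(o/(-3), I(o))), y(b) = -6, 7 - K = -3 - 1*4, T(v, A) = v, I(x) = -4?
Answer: 64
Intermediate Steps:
K = 14 (K = 7 - (-3 - 1*4) = 7 - (-3 - 4) = 7 - 1*(-7) = 7 + 7 = 14)
u(o) = -6 + o (u(o) = o - 6 = -6 + o)
u(K)² = (-6 + 14)² = 8² = 64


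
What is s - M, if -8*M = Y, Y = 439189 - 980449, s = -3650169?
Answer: -7435653/2 ≈ -3.7178e+6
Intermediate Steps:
Y = -541260
M = 135315/2 (M = -⅛*(-541260) = 135315/2 ≈ 67658.)
s - M = -3650169 - 1*135315/2 = -3650169 - 135315/2 = -7435653/2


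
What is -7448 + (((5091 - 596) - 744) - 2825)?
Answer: -6522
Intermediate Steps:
-7448 + (((5091 - 596) - 744) - 2825) = -7448 + ((4495 - 744) - 2825) = -7448 + (3751 - 2825) = -7448 + 926 = -6522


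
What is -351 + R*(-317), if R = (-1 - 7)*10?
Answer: 25009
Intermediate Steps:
R = -80 (R = -8*10 = -80)
-351 + R*(-317) = -351 - 80*(-317) = -351 + 25360 = 25009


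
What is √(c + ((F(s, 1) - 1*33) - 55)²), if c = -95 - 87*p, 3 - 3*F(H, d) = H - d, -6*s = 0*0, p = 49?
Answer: √28378/3 ≈ 56.153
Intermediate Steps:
s = 0 (s = -0*0 = -⅙*0 = 0)
F(H, d) = 1 - H/3 + d/3 (F(H, d) = 1 - (H - d)/3 = 1 + (-H/3 + d/3) = 1 - H/3 + d/3)
c = -4358 (c = -95 - 87*49 = -95 - 4263 = -4358)
√(c + ((F(s, 1) - 1*33) - 55)²) = √(-4358 + (((1 - ⅓*0 + (⅓)*1) - 1*33) - 55)²) = √(-4358 + (((1 + 0 + ⅓) - 33) - 55)²) = √(-4358 + ((4/3 - 33) - 55)²) = √(-4358 + (-95/3 - 55)²) = √(-4358 + (-260/3)²) = √(-4358 + 67600/9) = √(28378/9) = √28378/3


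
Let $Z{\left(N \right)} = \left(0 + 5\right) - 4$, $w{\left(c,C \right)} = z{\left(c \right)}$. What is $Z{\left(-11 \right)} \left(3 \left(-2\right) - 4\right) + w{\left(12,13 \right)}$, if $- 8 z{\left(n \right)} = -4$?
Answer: $- \frac{19}{2} \approx -9.5$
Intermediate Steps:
$z{\left(n \right)} = \frac{1}{2}$ ($z{\left(n \right)} = \left(- \frac{1}{8}\right) \left(-4\right) = \frac{1}{2}$)
$w{\left(c,C \right)} = \frac{1}{2}$
$Z{\left(N \right)} = 1$ ($Z{\left(N \right)} = 5 - 4 = 1$)
$Z{\left(-11 \right)} \left(3 \left(-2\right) - 4\right) + w{\left(12,13 \right)} = 1 \left(3 \left(-2\right) - 4\right) + \frac{1}{2} = 1 \left(-6 - 4\right) + \frac{1}{2} = 1 \left(-10\right) + \frac{1}{2} = -10 + \frac{1}{2} = - \frac{19}{2}$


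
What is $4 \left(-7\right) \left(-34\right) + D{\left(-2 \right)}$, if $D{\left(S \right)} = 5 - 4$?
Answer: $953$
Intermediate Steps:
$D{\left(S \right)} = 1$ ($D{\left(S \right)} = 5 - 4 = 1$)
$4 \left(-7\right) \left(-34\right) + D{\left(-2 \right)} = 4 \left(-7\right) \left(-34\right) + 1 = \left(-28\right) \left(-34\right) + 1 = 952 + 1 = 953$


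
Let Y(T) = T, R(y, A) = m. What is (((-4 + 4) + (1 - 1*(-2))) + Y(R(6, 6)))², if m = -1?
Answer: 4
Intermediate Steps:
R(y, A) = -1
(((-4 + 4) + (1 - 1*(-2))) + Y(R(6, 6)))² = (((-4 + 4) + (1 - 1*(-2))) - 1)² = ((0 + (1 + 2)) - 1)² = ((0 + 3) - 1)² = (3 - 1)² = 2² = 4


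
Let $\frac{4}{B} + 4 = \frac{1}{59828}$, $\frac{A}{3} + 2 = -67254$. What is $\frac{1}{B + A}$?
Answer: $- \frac{239311}{48285541160} \approx -4.9562 \cdot 10^{-6}$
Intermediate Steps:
$A = -201768$ ($A = -6 + 3 \left(-67254\right) = -6 - 201762 = -201768$)
$B = - \frac{239312}{239311}$ ($B = \frac{4}{-4 + \frac{1}{59828}} = \frac{4}{- \frac{239311}{59828}} = 4 \left(- \frac{59828}{239311}\right) = - \frac{239312}{239311} \approx -1.0$)
$\frac{1}{B + A} = \frac{1}{- \frac{239312}{239311} - 201768} = \frac{1}{- \frac{48285541160}{239311}} = - \frac{239311}{48285541160}$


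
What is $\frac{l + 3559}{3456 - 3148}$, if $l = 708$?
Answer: $\frac{4267}{308} \approx 13.854$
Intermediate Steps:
$\frac{l + 3559}{3456 - 3148} = \frac{708 + 3559}{3456 - 3148} = \frac{4267}{308}$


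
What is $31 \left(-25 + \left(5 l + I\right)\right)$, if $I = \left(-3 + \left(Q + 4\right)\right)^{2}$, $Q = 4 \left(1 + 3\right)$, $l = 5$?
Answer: $8959$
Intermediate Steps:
$Q = 16$ ($Q = 4 \cdot 4 = 16$)
$I = 289$ ($I = \left(-3 + \left(16 + 4\right)\right)^{2} = \left(-3 + 20\right)^{2} = 17^{2} = 289$)
$31 \left(-25 + \left(5 l + I\right)\right) = 31 \left(-25 + \left(5 \cdot 5 + 289\right)\right) = 31 \left(-25 + \left(25 + 289\right)\right) = 31 \left(-25 + 314\right) = 31 \cdot 289 = 8959$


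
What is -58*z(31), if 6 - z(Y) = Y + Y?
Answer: 3248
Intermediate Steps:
z(Y) = 6 - 2*Y (z(Y) = 6 - (Y + Y) = 6 - 2*Y)
-58*z(31) = -58*(6 - 2*31) = -58*(6 - 62) = -58*(-56) = 3248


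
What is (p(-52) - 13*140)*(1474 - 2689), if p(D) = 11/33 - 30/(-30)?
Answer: 2209680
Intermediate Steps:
p(D) = 4/3 (p(D) = 11*(1/33) - 30*(-1/30) = ⅓ + 1 = 4/3)
(p(-52) - 13*140)*(1474 - 2689) = (4/3 - 13*140)*(1474 - 2689) = (4/3 - 1820)*(-1215) = -5456/3*(-1215) = 2209680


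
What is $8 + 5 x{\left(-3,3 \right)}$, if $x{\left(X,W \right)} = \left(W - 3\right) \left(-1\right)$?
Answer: $8$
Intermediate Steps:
$x{\left(X,W \right)} = 3 - W$ ($x{\left(X,W \right)} = \left(-3 + W\right) \left(-1\right) = 3 - W$)
$8 + 5 x{\left(-3,3 \right)} = 8 + 5 \left(3 - 3\right) = 8 + 5 \cdot 0 = 8 + 0 = 8$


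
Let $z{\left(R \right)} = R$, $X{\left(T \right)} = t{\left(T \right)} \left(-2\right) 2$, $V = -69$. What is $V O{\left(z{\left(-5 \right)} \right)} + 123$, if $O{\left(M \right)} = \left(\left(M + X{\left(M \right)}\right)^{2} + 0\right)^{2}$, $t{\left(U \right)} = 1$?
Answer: $-452586$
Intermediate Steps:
$X{\left(T \right)} = -4$ ($X{\left(T \right)} = 1 \left(-2\right) 2 = \left(-2\right) 2 = -4$)
$O{\left(M \right)} = \left(-4 + M\right)^{4}$ ($O{\left(M \right)} = \left(\left(M - 4\right)^{2} + 0\right)^{2} = \left(\left(-4 + M\right)^{2} + 0\right)^{2} = \left(\left(-4 + M\right)^{2}\right)^{2} = \left(-4 + M\right)^{4}$)
$V O{\left(z{\left(-5 \right)} \right)} + 123 = - 69 \left(-4 - 5\right)^{4} + 123 = - 69 \left(-9\right)^{4} + 123 = \left(-69\right) 6561 + 123 = -452709 + 123 = -452586$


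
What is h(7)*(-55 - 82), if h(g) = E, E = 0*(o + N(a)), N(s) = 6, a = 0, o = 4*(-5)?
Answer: 0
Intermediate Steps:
o = -20
E = 0 (E = 0*(-20 + 6) = 0*(-14) = 0)
h(g) = 0
h(7)*(-55 - 82) = 0*(-55 - 82) = 0*(-137) = 0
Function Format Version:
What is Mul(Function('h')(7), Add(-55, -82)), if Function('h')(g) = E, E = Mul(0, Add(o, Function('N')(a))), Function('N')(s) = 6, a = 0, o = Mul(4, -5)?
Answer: 0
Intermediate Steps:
o = -20
E = 0 (E = Mul(0, Add(-20, 6)) = Mul(0, -14) = 0)
Function('h')(g) = 0
Mul(Function('h')(7), Add(-55, -82)) = Mul(0, Add(-55, -82)) = Mul(0, -137) = 0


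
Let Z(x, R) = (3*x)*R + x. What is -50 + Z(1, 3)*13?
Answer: 80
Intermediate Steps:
Z(x, R) = x + 3*R*x (Z(x, R) = 3*R*x + x = x + 3*R*x)
-50 + Z(1, 3)*13 = -50 + (1*(1 + 3*3))*13 = -50 + (1*(1 + 9))*13 = -50 + (1*10)*13 = -50 + 10*13 = -50 + 130 = 80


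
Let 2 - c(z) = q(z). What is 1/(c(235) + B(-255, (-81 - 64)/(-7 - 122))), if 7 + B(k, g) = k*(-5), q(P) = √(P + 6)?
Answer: 1270/1612659 + √241/1612659 ≈ 0.00079715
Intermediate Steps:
q(P) = √(6 + P)
c(z) = 2 - √(6 + z)
B(k, g) = -7 - 5*k (B(k, g) = -7 + k*(-5) = -7 - 5*k)
1/(c(235) + B(-255, (-81 - 64)/(-7 - 122))) = 1/((2 - √(6 + 235)) + (-7 - 5*(-255))) = 1/((2 - √241) + (-7 + 1275)) = 1/((2 - √241) + 1268) = 1/(1270 - √241)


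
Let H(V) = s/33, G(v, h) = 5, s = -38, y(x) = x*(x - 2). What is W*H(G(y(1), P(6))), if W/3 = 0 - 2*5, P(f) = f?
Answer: 380/11 ≈ 34.545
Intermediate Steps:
y(x) = x*(-2 + x)
W = -30 (W = 3*(0 - 2*5) = 3*(0 - 10) = 3*(-10) = -30)
H(V) = -38/33
W*H(G(y(1), P(6))) = -30*(-38/33) = 380/11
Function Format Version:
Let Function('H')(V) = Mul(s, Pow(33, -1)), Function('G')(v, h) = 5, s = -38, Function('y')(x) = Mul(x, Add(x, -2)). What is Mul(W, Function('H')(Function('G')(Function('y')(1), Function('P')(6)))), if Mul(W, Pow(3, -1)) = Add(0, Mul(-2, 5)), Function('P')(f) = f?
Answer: Rational(380, 11) ≈ 34.545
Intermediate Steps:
Function('y')(x) = Mul(x, Add(-2, x))
W = -30 (W = Mul(3, Add(0, Mul(-2, 5))) = Mul(3, Add(0, -10)) = Mul(3, -10) = -30)
Function('H')(V) = Rational(-38, 33) (Function('H')(V) = Mul(-38, Pow(33, -1)) = Mul(-38, Rational(1, 33)) = Rational(-38, 33))
Mul(W, Function('H')(Function('G')(Function('y')(1), Function('P')(6)))) = Mul(-30, Rational(-38, 33)) = Rational(380, 11)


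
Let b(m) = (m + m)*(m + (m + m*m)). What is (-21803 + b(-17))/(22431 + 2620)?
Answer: -30473/25051 ≈ -1.2164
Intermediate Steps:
b(m) = 2*m*(m**2 + 2*m) (b(m) = (2*m)*(m + (m + m**2)) = (2*m)*(m**2 + 2*m) = 2*m*(m**2 + 2*m))
(-21803 + b(-17))/(22431 + 2620) = (-21803 + 2*(-17)**2*(2 - 17))/(22431 + 2620) = (-21803 + 2*289*(-15))/25051 = (-21803 - 8670)*(1/25051) = -30473*1/25051 = -30473/25051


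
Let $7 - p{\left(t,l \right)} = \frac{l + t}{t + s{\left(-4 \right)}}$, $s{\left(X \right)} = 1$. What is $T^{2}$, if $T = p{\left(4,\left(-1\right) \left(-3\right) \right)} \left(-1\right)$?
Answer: $\frac{784}{25} \approx 31.36$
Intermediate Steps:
$p{\left(t,l \right)} = 7 - \frac{l + t}{1 + t}$ ($p{\left(t,l \right)} = 7 - \frac{l + t}{t + 1} = 7 - \frac{l + t}{1 + t}$)
$T = - \frac{28}{5}$ ($T = \frac{7 - \left(-1\right) \left(-3\right) + 6 \cdot 4}{1 + 4} \left(-1\right) = \frac{7 - 3 + 24}{5} \left(-1\right) = \frac{1}{5} \cdot 28 \left(-1\right) = \frac{28}{5} \left(-1\right) = - \frac{28}{5} \approx -5.6$)
$T^{2} = \left(- \frac{28}{5}\right)^{2} = \frac{784}{25}$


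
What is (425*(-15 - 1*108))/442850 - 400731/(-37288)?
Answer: 206487639/19427048 ≈ 10.629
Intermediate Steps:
(425*(-15 - 1*108))/442850 - 400731/(-37288) = (425*(-15 - 108))*(1/442850) - 400731*(-1/37288) = (425*(-123))*(1/442850) + 400731/37288 = -52275*1/442850 + 400731/37288 = -123/1042 + 400731/37288 = 206487639/19427048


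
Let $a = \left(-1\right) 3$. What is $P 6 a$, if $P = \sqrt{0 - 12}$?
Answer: $- 36 i \sqrt{3} \approx - 62.354 i$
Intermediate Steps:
$a = -3$
$P = 2 i \sqrt{3}$ ($P = \sqrt{0 - 12} = \sqrt{-12} = 2 i \sqrt{3} \approx 3.4641 i$)
$P 6 a = 2 i \sqrt{3} \cdot 6 \left(-3\right) = 12 i \sqrt{3} \left(-3\right) = - 36 i \sqrt{3}$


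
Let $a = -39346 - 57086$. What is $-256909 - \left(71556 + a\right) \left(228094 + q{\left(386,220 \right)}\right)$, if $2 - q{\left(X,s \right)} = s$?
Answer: $5668386467$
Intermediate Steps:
$a = -96432$
$q{\left(X,s \right)} = 2 - s$
$-256909 - \left(71556 + a\right) \left(228094 + q{\left(386,220 \right)}\right) = -256909 - \left(71556 - 96432\right) \left(228094 + \left(2 - 220\right)\right) = -256909 - - 24876 \left(228094 + \left(2 - 220\right)\right) = -256909 - - 24876 \left(228094 - 218\right) = -256909 - \left(-24876\right) 227876 = -256909 - -5668643376 = -256909 + 5668643376 = 5668386467$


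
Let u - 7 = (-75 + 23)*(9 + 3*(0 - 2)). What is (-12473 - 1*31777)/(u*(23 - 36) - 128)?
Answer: -14750/603 ≈ -24.461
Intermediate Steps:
u = -149 (u = 7 + (-75 + 23)*(9 + 3*(0 - 2)) = 7 - 52*(9 + 3*(-2)) = 7 - 52*(9 - 6) = 7 - 52*3 = 7 - 156 = -149)
(-12473 - 1*31777)/(u*(23 - 36) - 128) = (-12473 - 1*31777)/(-149*(23 - 36) - 128) = (-12473 - 31777)/(-149*(-13) - 128) = -44250/(1937 - 128) = -44250/1809 = -44250*1/1809 = -14750/603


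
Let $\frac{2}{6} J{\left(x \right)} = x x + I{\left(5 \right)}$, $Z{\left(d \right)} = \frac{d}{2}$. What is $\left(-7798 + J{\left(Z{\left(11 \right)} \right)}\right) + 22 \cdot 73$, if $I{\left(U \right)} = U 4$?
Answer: $- \frac{24165}{4} \approx -6041.3$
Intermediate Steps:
$I{\left(U \right)} = 4 U$
$Z{\left(d \right)} = \frac{d}{2}$ ($Z{\left(d \right)} = d \frac{1}{2} = \frac{d}{2}$)
$J{\left(x \right)} = 60 + 3 x^{2}$ ($J{\left(x \right)} = 3 \left(x x + 4 \cdot 5\right) = 3 \left(x^{2} + 20\right) = 3 \left(20 + x^{2}\right) = 60 + 3 x^{2}$)
$\left(-7798 + J{\left(Z{\left(11 \right)} \right)}\right) + 22 \cdot 73 = \left(-7798 + \left(60 + 3 \left(\frac{1}{2} \cdot 11\right)^{2}\right)\right) + 22 \cdot 73 = \left(-7798 + \left(60 + 3 \left(\frac{11}{2}\right)^{2}\right)\right) + 1606 = \left(-7798 + \left(60 + 3 \cdot \frac{121}{4}\right)\right) + 1606 = \left(-7798 + \left(60 + \frac{363}{4}\right)\right) + 1606 = \left(-7798 + \frac{603}{4}\right) + 1606 = - \frac{30589}{4} + 1606 = - \frac{24165}{4}$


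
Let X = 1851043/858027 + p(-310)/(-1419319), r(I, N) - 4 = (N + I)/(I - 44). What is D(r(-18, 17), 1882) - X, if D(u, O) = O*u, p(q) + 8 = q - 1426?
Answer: 285263295834875462/37752234732003 ≈ 7556.2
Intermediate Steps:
p(q) = -1434 + q (p(q) = -8 + (q - 1426) = -8 + (-1426 + q) = -1434 + q)
r(I, N) = 4 + (I + N)/(-44 + I) (r(I, N) = 4 + (N + I)/(I - 44) = 4 + (I + N)/(-44 + I))
X = 2628716898805/1217814023613 (X = 1851043/858027 + (-1434 - 310)/(-1419319) = 1851043*(1/858027) - 1744*(-1/1419319) = 1851043/858027 + 1744/1419319 = 2628716898805/1217814023613 ≈ 2.1586)
D(r(-18, 17), 1882) - X = 1882*((-176 + 17 + 5*(-18))/(-44 - 18)) - 1*2628716898805/1217814023613 = 1882*((-176 + 17 - 90)/(-62)) - 2628716898805/1217814023613 = 1882*(-1/62*(-249)) - 2628716898805/1217814023613 = 1882*(249/62) - 2628716898805/1217814023613 = 234309/31 - 2628716898805/1217814023613 = 285263295834875462/37752234732003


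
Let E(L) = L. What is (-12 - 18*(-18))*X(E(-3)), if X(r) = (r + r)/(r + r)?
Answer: 312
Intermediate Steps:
X(r) = 1 (X(r) = (2*r)/((2*r)) = (2*r)*(1/(2*r)) = 1)
(-12 - 18*(-18))*X(E(-3)) = (-12 - 18*(-18))*1 = (-12 + 324)*1 = 312*1 = 312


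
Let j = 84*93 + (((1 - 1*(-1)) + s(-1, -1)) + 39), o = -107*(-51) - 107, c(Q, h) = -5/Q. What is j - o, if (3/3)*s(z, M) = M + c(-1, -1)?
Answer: 2507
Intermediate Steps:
s(z, M) = 5 + M (s(z, M) = M - 5/(-1) = M - 5*(-1) = M + 5 = 5 + M)
o = 5350 (o = 5457 - 107 = 5350)
j = 7857 (j = 84*93 + (((1 - 1*(-1)) + (5 - 1)) + 39) = 7812 + (((1 + 1) + 4) + 39) = 7812 + ((2 + 4) + 39) = 7812 + (6 + 39) = 7812 + 45 = 7857)
j - o = 7857 - 1*5350 = 7857 - 5350 = 2507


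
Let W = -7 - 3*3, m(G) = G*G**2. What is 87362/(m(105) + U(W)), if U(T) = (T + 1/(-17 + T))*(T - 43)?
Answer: 1441473/19116418 ≈ 0.075405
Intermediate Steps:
m(G) = G**3
W = -16 (W = -7 - 9 = -16)
U(T) = (-43 + T)*(T + 1/(-17 + T)) (U(T) = (T + 1/(-17 + T))*(-43 + T) = (-43 + T)*(T + 1/(-17 + T)))
87362/(m(105) + U(W)) = 87362/(105**3 + (-43 + (-16)**3 - 60*(-16)**2 + 732*(-16))/(-17 - 16)) = 87362/(1157625 + (-43 - 4096 - 60*256 - 11712)/(-33)) = 87362/(1157625 - (-43 - 4096 - 15360 - 11712)/33) = 87362/(1157625 - 1/33*(-31211)) = 87362/(1157625 + 31211/33) = 87362/(38232836/33) = 87362*(33/38232836) = 1441473/19116418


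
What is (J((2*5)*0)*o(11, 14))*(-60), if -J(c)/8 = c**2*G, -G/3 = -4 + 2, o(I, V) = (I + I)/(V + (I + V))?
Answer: 0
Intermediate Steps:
o(I, V) = 2*I/(I + 2*V) (o(I, V) = (2*I)/(I + 2*V) = 2*I/(I + 2*V))
G = 6 (G = -3*(-4 + 2) = -3*(-2) = 6)
J(c) = -48*c**2 (J(c) = -8*c**2*6 = -48*c**2)
(J((2*5)*0)*o(11, 14))*(-60) = ((-48*((2*5)*0)**2)*(2*11/(11 + 2*14)))*(-60) = ((-48*(10*0)**2)*(2*11/(11 + 28)))*(-60) = ((-48*0**2)*(2*11/39))*(-60) = ((-48*0)*(2*11*(1/39)))*(-60) = (0*(22/39))*(-60) = 0*(-60) = 0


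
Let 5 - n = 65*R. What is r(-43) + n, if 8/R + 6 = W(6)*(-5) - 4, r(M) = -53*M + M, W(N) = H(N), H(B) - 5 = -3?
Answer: 2267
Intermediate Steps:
H(B) = 2 (H(B) = 5 - 3 = 2)
W(N) = 2
r(M) = -52*M
R = -⅖ (R = 8/(-6 + (2*(-5) - 4)) = 8/(-6 + (-10 - 4)) = 8/(-6 - 14) = 8/(-20) = 8*(-1/20) = -⅖ ≈ -0.40000)
n = 31 (n = 5 - 65*(-2)/5 = 5 - 1*(-26) = 5 + 26 = 31)
r(-43) + n = -52*(-43) + 31 = 2236 + 31 = 2267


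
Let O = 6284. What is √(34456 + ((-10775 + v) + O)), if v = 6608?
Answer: √36573 ≈ 191.24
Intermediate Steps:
√(34456 + ((-10775 + v) + O)) = √(34456 + ((-10775 + 6608) + 6284)) = √(34456 + (-4167 + 6284)) = √(34456 + 2117) = √36573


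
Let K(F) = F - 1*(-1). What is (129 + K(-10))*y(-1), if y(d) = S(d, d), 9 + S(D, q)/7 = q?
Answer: -8400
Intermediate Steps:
S(D, q) = -63 + 7*q
y(d) = -63 + 7*d
K(F) = 1 + F (K(F) = F + 1 = 1 + F)
(129 + K(-10))*y(-1) = (129 + (1 - 10))*(-63 + 7*(-1)) = (129 - 9)*(-63 - 7) = 120*(-70) = -8400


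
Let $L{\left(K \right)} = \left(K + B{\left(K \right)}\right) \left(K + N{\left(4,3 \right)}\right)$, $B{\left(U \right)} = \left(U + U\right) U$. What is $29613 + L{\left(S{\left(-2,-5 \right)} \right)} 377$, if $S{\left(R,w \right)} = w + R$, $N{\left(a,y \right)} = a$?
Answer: $-73308$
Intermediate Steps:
$S{\left(R,w \right)} = R + w$
$B{\left(U \right)} = 2 U^{2}$ ($B{\left(U \right)} = 2 U U = 2 U^{2}$)
$L{\left(K \right)} = \left(4 + K\right) \left(K + 2 K^{2}\right)$ ($L{\left(K \right)} = \left(K + 2 K^{2}\right) \left(K + 4\right) = \left(K + 2 K^{2}\right) \left(4 + K\right) = \left(4 + K\right) \left(K + 2 K^{2}\right)$)
$29613 + L{\left(S{\left(-2,-5 \right)} \right)} 377 = 29613 + \left(-2 - 5\right) \left(4 + 2 \left(-2 - 5\right)^{2} + 9 \left(-2 - 5\right)\right) 377 = 29613 + - 7 \left(4 + 2 \left(-7\right)^{2} + 9 \left(-7\right)\right) 377 = 29613 + - 7 \left(4 + 2 \cdot 49 - 63\right) 377 = 29613 + - 7 \left(4 + 98 - 63\right) 377 = 29613 + \left(-7\right) 39 \cdot 377 = 29613 - 102921 = -73308$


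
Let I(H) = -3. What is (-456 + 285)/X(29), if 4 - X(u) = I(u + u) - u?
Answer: -19/4 ≈ -4.7500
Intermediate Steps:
X(u) = 7 + u (X(u) = 4 - (-3 - u) = 4 + (3 + u) = 7 + u)
(-456 + 285)/X(29) = (-456 + 285)/(7 + 29) = -171/36 = -171*1/36 = -19/4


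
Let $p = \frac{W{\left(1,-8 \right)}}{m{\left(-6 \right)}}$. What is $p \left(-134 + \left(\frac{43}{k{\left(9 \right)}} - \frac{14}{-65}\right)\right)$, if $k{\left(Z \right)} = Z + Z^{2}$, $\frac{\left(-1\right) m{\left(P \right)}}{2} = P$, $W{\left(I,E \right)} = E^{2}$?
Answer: $- \frac{1247752}{1755} \approx -710.97$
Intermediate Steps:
$m{\left(P \right)} = - 2 P$
$p = \frac{16}{3}$ ($p = \frac{\left(-8\right)^{2}}{\left(-2\right) \left(-6\right)} = \frac{64}{12} = 64 \cdot \frac{1}{12} = \frac{16}{3} \approx 5.3333$)
$p \left(-134 + \left(\frac{43}{k{\left(9 \right)}} - \frac{14}{-65}\right)\right) = \frac{16 \left(-134 - \left(- \frac{14}{65} - 43 \frac{1}{9 \left(1 + 9\right)}\right)\right)}{3} = \frac{16 \left(-134 - \left(- \frac{14}{65} - \frac{43}{9 \cdot 10}\right)\right)}{3} = \frac{16 \left(-134 + \left(\frac{43}{90} + \frac{14}{65}\right)\right)}{3} = \frac{16 \left(-134 + \frac{811}{1170}\right)}{3} = \frac{16}{3} \left(- \frac{155969}{1170}\right) = - \frac{1247752}{1755}$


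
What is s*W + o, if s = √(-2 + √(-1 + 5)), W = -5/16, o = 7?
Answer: 7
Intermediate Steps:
W = -5/16 (W = -5*1/16 = -5/16 ≈ -0.31250)
s = 0 (s = √(-2 + √4) = √(-2 + 2) = √0 = 0)
s*W + o = 0*(-5/16) + 7 = 0 + 7 = 7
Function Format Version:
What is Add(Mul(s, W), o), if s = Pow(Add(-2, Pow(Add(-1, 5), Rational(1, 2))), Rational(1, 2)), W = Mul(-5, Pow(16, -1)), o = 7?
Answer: 7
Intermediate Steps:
W = Rational(-5, 16) (W = Mul(-5, Rational(1, 16)) = Rational(-5, 16) ≈ -0.31250)
s = 0 (s = Pow(Add(-2, Pow(4, Rational(1, 2))), Rational(1, 2)) = Pow(Add(-2, 2), Rational(1, 2)) = Pow(0, Rational(1, 2)) = 0)
Add(Mul(s, W), o) = Add(Mul(0, Rational(-5, 16)), 7) = Add(0, 7) = 7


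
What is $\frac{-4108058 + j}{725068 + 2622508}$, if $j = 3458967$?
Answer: $- \frac{649091}{3347576} \approx -0.1939$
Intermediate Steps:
$\frac{-4108058 + j}{725068 + 2622508} = \frac{-4108058 + 3458967}{725068 + 2622508} = - \frac{649091}{3347576}$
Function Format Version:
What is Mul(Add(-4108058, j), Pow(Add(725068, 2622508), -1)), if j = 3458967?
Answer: Rational(-649091, 3347576) ≈ -0.19390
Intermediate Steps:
Mul(Add(-4108058, j), Pow(Add(725068, 2622508), -1)) = Mul(Add(-4108058, 3458967), Pow(Add(725068, 2622508), -1)) = Mul(-649091, Pow(3347576, -1)) = Mul(-649091, Rational(1, 3347576)) = Rational(-649091, 3347576)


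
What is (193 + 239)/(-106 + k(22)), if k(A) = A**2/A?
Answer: -36/7 ≈ -5.1429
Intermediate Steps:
k(A) = A
(193 + 239)/(-106 + k(22)) = (193 + 239)/(-106 + 22) = 432/(-84) = 432*(-1/84) = -36/7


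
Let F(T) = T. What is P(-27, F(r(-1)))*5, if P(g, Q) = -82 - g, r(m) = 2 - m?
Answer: -275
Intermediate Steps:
P(-27, F(r(-1)))*5 = (-82 - 1*(-27))*5 = (-82 + 27)*5 = -55*5 = -275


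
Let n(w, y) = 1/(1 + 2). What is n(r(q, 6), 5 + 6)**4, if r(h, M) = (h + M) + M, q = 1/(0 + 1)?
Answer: 1/81 ≈ 0.012346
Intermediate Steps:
q = 1 (q = 1/1 = 1)
r(h, M) = h + 2*M (r(h, M) = (M + h) + M = h + 2*M)
n(w, y) = 1/3
n(r(q, 6), 5 + 6)**4 = (1/3)**4 = 1/81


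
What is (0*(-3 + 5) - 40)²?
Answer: 1600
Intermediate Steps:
(0*(-3 + 5) - 40)² = (0*2 - 40)² = (0 - 40)² = (-40)² = 1600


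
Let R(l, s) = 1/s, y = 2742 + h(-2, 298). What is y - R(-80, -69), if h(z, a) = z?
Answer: 189061/69 ≈ 2740.0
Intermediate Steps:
y = 2740 (y = 2742 - 2 = 2740)
y - R(-80, -69) = 2740 - 1/(-69) = 2740 - 1*(-1/69) = 2740 + 1/69 = 189061/69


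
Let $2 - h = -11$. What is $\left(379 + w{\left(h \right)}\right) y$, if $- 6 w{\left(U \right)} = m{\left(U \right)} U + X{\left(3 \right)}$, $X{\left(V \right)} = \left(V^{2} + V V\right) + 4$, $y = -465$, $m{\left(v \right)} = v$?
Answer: $- \frac{322865}{2} \approx -1.6143 \cdot 10^{5}$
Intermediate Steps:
$h = 13$ ($h = 2 - -11 = 2 + 11 = 13$)
$X{\left(V \right)} = 4 + 2 V^{2}$ ($X{\left(V \right)} = \left(V^{2} + V^{2}\right) + 4 = 2 V^{2} + 4 = 4 + 2 V^{2}$)
$w{\left(U \right)} = - \frac{11}{3} - \frac{U^{2}}{6}$ ($w{\left(U \right)} = - \frac{U U + \left(4 + 2 \cdot 3^{2}\right)}{6} = - \frac{U^{2} + \left(4 + 2 \cdot 9\right)}{6} = - \frac{U^{2} + \left(4 + 18\right)}{6} = - \frac{U^{2} + 22}{6} = - \frac{22 + U^{2}}{6} = - \frac{11}{3} - \frac{U^{2}}{6}$)
$\left(379 + w{\left(h \right)}\right) y = \left(379 - \left(\frac{11}{3} + \frac{13^{2}}{6}\right)\right) \left(-465\right) = \left(379 - \frac{191}{6}\right) \left(-465\right) = \frac{2083}{6} \left(-465\right) = - \frac{322865}{2}$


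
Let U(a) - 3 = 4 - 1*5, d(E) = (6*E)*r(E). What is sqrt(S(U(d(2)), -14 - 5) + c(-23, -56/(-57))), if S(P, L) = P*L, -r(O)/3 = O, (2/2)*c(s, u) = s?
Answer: I*sqrt(61) ≈ 7.8102*I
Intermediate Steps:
c(s, u) = s
r(O) = -3*O
d(E) = -18*E**2 (d(E) = (6*E)*(-3*E) = -18*E**2)
U(a) = 2 (U(a) = 3 + (4 - 1*5) = 3 + (4 - 5) = 3 - 1 = 2)
S(P, L) = L*P
sqrt(S(U(d(2)), -14 - 5) + c(-23, -56/(-57))) = sqrt((-14 - 5)*2 - 23) = sqrt(-19*2 - 23) = sqrt(-38 - 23) = sqrt(-61) = I*sqrt(61)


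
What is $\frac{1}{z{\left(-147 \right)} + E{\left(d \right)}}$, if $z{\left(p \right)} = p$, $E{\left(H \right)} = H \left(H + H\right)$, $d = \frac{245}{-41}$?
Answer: $- \frac{1681}{127057} \approx -0.01323$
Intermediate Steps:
$d = - \frac{245}{41}$ ($d = 245 \left(- \frac{1}{41}\right) = - \frac{245}{41} \approx -5.9756$)
$E{\left(H \right)} = 2 H^{2}$ ($E{\left(H \right)} = H 2 H = 2 H^{2}$)
$\frac{1}{z{\left(-147 \right)} + E{\left(d \right)}} = \frac{1}{-147 + 2 \left(- \frac{245}{41}\right)^{2}} = \frac{1}{-147 + 2 \cdot \frac{60025}{1681}} = \frac{1}{-147 + \frac{120050}{1681}} = \frac{1}{- \frac{127057}{1681}} = - \frac{1681}{127057}$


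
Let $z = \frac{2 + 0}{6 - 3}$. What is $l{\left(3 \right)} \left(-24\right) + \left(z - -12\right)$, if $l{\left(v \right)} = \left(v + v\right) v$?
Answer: $- \frac{1258}{3} \approx -419.33$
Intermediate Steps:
$z = \frac{2}{3} \approx 0.66667$
$l{\left(v \right)} = 2 v^{2}$ ($l{\left(v \right)} = 2 v v = 2 v^{2}$)
$l{\left(3 \right)} \left(-24\right) + \left(z - -12\right) = 2 \cdot 3^{2} \left(-24\right) + \left(\frac{2}{3} - -12\right) = 2 \cdot 9 \left(-24\right) + \left(\frac{2}{3} + 12\right) = 18 \left(-24\right) + \frac{38}{3} = -432 + \frac{38}{3} = - \frac{1258}{3}$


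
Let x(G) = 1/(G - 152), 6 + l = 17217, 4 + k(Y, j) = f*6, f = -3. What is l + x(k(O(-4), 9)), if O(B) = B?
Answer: 2994713/174 ≈ 17211.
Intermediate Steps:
k(Y, j) = -22 (k(Y, j) = -4 - 3*6 = -4 - 18 = -22)
l = 17211 (l = -6 + 17217 = 17211)
x(G) = 1/(-152 + G)
l + x(k(O(-4), 9)) = 17211 + 1/(-152 - 22) = 17211 + 1/(-174) = 17211 - 1/174 = 2994713/174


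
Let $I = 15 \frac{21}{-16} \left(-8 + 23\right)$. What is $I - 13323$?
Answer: $- \frac{217893}{16} \approx -13618.0$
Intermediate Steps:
$I = - \frac{4725}{16}$ ($I = 15 \cdot 21 \left(- \frac{1}{16}\right) 15 = 15 \left(\left(- \frac{21}{16}\right) 15\right) = 15 \left(- \frac{315}{16}\right) = - \frac{4725}{16} \approx -295.31$)
$I - 13323 = - \frac{4725}{16} - 13323 = - \frac{217893}{16}$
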